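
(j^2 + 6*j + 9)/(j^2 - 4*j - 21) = (j + 3)/(j - 7)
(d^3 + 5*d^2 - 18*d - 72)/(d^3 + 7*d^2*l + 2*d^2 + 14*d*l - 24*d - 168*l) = (d + 3)/(d + 7*l)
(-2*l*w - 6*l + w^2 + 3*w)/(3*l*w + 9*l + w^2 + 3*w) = (-2*l + w)/(3*l + w)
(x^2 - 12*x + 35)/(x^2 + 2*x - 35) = (x - 7)/(x + 7)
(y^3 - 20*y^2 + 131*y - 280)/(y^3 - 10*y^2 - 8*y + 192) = (y^2 - 12*y + 35)/(y^2 - 2*y - 24)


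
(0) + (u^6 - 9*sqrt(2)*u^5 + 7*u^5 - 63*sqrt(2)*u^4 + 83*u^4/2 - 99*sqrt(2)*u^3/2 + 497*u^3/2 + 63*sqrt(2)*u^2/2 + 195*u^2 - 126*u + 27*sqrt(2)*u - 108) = u^6 - 9*sqrt(2)*u^5 + 7*u^5 - 63*sqrt(2)*u^4 + 83*u^4/2 - 99*sqrt(2)*u^3/2 + 497*u^3/2 + 63*sqrt(2)*u^2/2 + 195*u^2 - 126*u + 27*sqrt(2)*u - 108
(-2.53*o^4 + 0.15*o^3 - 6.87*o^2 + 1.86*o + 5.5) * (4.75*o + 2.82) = -12.0175*o^5 - 6.4221*o^4 - 32.2095*o^3 - 10.5384*o^2 + 31.3702*o + 15.51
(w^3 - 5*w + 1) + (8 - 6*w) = w^3 - 11*w + 9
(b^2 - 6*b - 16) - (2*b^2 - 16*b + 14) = -b^2 + 10*b - 30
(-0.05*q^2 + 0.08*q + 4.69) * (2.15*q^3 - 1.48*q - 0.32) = -0.1075*q^5 + 0.172*q^4 + 10.1575*q^3 - 0.1024*q^2 - 6.9668*q - 1.5008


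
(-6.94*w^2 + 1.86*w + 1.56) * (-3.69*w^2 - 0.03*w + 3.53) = 25.6086*w^4 - 6.6552*w^3 - 30.3104*w^2 + 6.519*w + 5.5068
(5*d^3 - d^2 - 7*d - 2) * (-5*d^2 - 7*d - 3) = -25*d^5 - 30*d^4 + 27*d^3 + 62*d^2 + 35*d + 6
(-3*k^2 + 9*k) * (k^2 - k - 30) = -3*k^4 + 12*k^3 + 81*k^2 - 270*k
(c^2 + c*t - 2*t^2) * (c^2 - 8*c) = c^4 + c^3*t - 8*c^3 - 2*c^2*t^2 - 8*c^2*t + 16*c*t^2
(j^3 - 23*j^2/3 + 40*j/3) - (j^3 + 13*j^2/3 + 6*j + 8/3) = -12*j^2 + 22*j/3 - 8/3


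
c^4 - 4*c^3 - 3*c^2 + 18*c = c*(c - 3)^2*(c + 2)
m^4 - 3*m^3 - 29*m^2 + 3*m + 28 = (m - 7)*(m - 1)*(m + 1)*(m + 4)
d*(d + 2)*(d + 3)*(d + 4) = d^4 + 9*d^3 + 26*d^2 + 24*d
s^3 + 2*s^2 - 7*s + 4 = (s - 1)^2*(s + 4)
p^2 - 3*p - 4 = (p - 4)*(p + 1)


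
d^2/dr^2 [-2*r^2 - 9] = -4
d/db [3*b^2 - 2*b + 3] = 6*b - 2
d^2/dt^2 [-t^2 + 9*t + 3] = -2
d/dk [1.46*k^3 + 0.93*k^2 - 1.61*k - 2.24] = 4.38*k^2 + 1.86*k - 1.61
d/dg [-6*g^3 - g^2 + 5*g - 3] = -18*g^2 - 2*g + 5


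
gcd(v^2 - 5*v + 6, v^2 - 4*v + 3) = v - 3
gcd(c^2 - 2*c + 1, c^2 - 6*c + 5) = c - 1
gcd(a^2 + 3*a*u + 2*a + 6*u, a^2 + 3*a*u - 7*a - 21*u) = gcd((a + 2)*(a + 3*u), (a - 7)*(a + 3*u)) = a + 3*u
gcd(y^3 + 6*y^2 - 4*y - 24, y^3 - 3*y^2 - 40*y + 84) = y^2 + 4*y - 12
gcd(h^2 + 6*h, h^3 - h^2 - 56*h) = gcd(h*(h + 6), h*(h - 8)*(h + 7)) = h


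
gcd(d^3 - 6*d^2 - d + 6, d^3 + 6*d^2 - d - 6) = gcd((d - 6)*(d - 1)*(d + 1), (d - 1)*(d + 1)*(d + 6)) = d^2 - 1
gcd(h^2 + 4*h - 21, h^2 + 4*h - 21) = h^2 + 4*h - 21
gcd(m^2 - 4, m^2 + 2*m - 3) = 1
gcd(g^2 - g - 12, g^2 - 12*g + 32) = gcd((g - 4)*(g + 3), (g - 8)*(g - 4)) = g - 4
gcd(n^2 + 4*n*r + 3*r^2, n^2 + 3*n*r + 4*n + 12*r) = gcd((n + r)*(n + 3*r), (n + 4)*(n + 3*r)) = n + 3*r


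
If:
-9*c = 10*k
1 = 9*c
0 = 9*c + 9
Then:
No Solution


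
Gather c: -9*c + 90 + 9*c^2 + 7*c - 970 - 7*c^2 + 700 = 2*c^2 - 2*c - 180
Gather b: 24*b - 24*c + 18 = 24*b - 24*c + 18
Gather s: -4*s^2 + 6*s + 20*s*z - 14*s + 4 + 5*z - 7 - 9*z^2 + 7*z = -4*s^2 + s*(20*z - 8) - 9*z^2 + 12*z - 3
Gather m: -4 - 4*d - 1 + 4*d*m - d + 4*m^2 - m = -5*d + 4*m^2 + m*(4*d - 1) - 5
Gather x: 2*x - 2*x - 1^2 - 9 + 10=0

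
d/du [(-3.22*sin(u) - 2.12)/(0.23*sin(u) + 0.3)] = -0.4784*cos(u)/(0.23*sin(u) + 0.3)^2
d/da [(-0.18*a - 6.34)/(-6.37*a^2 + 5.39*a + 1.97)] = (-1.1466*a^2 - 80.7716*a + 33.818)/(40.5769*a^4 - 68.6686*a^3 + 3.9543*a^2 + 21.2366*a + 3.8809)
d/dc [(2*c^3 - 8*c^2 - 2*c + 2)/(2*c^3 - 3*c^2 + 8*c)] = 2*(5*c^4 + 20*c^3 - 41*c^2 + 6*c - 8)/(c^2*(4*c^4 - 12*c^3 + 41*c^2 - 48*c + 64))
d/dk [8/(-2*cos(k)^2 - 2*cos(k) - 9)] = -(16*sin(k) + 16*sin(2*k))/(2*cos(k) + cos(2*k) + 10)^2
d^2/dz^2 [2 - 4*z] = 0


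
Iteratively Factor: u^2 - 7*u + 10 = (u - 5)*(u - 2)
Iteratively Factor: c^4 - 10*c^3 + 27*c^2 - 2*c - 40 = (c - 4)*(c^3 - 6*c^2 + 3*c + 10) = (c - 5)*(c - 4)*(c^2 - c - 2) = (c - 5)*(c - 4)*(c - 2)*(c + 1)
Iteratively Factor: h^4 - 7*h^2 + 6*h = (h - 2)*(h^3 + 2*h^2 - 3*h) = (h - 2)*(h + 3)*(h^2 - h) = h*(h - 2)*(h + 3)*(h - 1)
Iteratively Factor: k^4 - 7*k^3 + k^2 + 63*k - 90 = (k + 3)*(k^3 - 10*k^2 + 31*k - 30) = (k - 2)*(k + 3)*(k^2 - 8*k + 15) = (k - 5)*(k - 2)*(k + 3)*(k - 3)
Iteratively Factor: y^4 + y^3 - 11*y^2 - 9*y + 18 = (y - 1)*(y^3 + 2*y^2 - 9*y - 18) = (y - 3)*(y - 1)*(y^2 + 5*y + 6) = (y - 3)*(y - 1)*(y + 2)*(y + 3)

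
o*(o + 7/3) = o^2 + 7*o/3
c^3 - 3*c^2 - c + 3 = (c - 3)*(c - 1)*(c + 1)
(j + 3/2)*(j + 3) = j^2 + 9*j/2 + 9/2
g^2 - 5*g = g*(g - 5)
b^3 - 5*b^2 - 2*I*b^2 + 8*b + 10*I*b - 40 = (b - 5)*(b - 4*I)*(b + 2*I)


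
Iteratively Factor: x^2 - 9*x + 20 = (x - 4)*(x - 5)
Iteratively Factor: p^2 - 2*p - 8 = (p - 4)*(p + 2)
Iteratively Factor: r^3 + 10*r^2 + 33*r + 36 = (r + 3)*(r^2 + 7*r + 12) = (r + 3)*(r + 4)*(r + 3)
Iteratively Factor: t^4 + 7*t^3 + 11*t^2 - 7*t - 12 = (t + 1)*(t^3 + 6*t^2 + 5*t - 12) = (t - 1)*(t + 1)*(t^2 + 7*t + 12) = (t - 1)*(t + 1)*(t + 4)*(t + 3)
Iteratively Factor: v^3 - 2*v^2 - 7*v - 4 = (v + 1)*(v^2 - 3*v - 4) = (v + 1)^2*(v - 4)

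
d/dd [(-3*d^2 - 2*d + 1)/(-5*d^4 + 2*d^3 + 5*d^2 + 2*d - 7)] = 2*(-15*d^5 - 12*d^4 + 14*d^3 - d^2 + 16*d + 6)/(25*d^8 - 20*d^7 - 46*d^6 + 103*d^4 - 8*d^3 - 66*d^2 - 28*d + 49)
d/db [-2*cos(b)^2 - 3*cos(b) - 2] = (4*cos(b) + 3)*sin(b)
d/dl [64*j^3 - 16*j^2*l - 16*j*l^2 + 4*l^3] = -16*j^2 - 32*j*l + 12*l^2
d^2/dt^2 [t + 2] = 0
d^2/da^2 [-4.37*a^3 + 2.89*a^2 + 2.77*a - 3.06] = 5.78 - 26.22*a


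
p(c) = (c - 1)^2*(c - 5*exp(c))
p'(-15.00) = 736.00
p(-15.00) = -3840.00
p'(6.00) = -70515.04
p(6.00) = -50278.60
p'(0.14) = 6.14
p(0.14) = -4.15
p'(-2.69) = 31.35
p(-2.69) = -41.25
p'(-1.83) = 16.48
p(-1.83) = -21.08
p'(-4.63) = 82.83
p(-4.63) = -148.30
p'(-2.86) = 34.92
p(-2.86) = -46.88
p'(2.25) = -185.53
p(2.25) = -70.61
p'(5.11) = -20742.76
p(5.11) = -13906.28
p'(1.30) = -11.79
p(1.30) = -1.53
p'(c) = (1 - 5*exp(c))*(c - 1)^2 + (c - 5*exp(c))*(2*c - 2) = (c - 1)*(2*c + (1 - 5*exp(c))*(c - 1) - 10*exp(c))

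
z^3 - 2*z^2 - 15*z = z*(z - 5)*(z + 3)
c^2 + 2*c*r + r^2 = (c + r)^2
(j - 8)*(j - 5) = j^2 - 13*j + 40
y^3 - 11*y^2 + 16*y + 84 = (y - 7)*(y - 6)*(y + 2)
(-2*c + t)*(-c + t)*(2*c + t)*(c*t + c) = 4*c^4*t + 4*c^4 - 4*c^3*t^2 - 4*c^3*t - c^2*t^3 - c^2*t^2 + c*t^4 + c*t^3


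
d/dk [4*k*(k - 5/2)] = 8*k - 10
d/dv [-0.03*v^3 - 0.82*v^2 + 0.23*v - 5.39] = -0.09*v^2 - 1.64*v + 0.23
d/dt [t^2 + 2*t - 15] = 2*t + 2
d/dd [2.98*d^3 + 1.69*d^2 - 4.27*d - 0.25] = 8.94*d^2 + 3.38*d - 4.27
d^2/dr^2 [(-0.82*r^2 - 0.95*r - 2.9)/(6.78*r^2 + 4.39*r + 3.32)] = (-38.526672*r^3 - 689.102928*r^2 - 389.59236*r + 28.392884)/(311.665752*r^6 + 605.403828*r^5 + 849.839778*r^4 + 677.507383*r^3 + 416.145732*r^2 + 145.165008*r + 36.594368)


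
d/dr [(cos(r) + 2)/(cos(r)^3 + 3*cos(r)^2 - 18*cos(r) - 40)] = (sin(r) + sin(2*r))/((cos(r) - 4)^2*(cos(r) + 5)^2)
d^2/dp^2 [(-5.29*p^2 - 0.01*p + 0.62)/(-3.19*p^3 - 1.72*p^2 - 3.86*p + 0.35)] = (107.663138*p^6 + 0.610566000000176*p^5 - 466.208292*p^4 - 42.1709019999999*p^3 - 37.5696359999999*p^2 - 28.815084*p - 17.898914)/(32.461759*p^9 + 52.508676*p^8 + 146.151126*p^7 + 121.477831*p^6 + 165.325164*p^5 + 47.917476*p^4 + 44.742461*p^3 - 15.01248*p^2 + 1.41855*p - 0.042875)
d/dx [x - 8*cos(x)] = 8*sin(x) + 1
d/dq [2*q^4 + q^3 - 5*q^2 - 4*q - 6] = 8*q^3 + 3*q^2 - 10*q - 4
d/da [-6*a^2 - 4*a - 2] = -12*a - 4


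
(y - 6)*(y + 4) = y^2 - 2*y - 24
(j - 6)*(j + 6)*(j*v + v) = j^3*v + j^2*v - 36*j*v - 36*v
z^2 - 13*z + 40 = (z - 8)*(z - 5)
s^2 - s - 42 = (s - 7)*(s + 6)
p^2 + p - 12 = (p - 3)*(p + 4)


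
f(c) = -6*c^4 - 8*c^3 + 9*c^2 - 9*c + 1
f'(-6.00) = 4203.00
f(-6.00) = -5669.00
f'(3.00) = -819.00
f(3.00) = -647.00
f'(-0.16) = -12.40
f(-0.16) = 2.70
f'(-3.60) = 734.90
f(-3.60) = -484.48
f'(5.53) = -4702.10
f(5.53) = -6737.59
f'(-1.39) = -15.94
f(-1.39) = 29.99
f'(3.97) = -1817.50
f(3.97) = -1883.88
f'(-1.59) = -1.82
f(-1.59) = 31.87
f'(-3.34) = 557.38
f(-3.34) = -317.15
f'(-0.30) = -15.91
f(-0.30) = 4.68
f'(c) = -24*c^3 - 24*c^2 + 18*c - 9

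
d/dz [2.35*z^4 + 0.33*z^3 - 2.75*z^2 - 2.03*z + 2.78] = 9.4*z^3 + 0.99*z^2 - 5.5*z - 2.03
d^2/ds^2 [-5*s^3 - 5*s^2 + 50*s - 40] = -30*s - 10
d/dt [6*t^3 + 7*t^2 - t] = 18*t^2 + 14*t - 1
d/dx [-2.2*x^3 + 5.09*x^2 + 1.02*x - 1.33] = -6.6*x^2 + 10.18*x + 1.02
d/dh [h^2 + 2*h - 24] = 2*h + 2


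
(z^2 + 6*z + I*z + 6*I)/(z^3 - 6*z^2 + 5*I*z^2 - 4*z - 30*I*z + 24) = (z + 6)/(z^2 + z*(-6 + 4*I) - 24*I)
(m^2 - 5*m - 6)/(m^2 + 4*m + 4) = (m^2 - 5*m - 6)/(m^2 + 4*m + 4)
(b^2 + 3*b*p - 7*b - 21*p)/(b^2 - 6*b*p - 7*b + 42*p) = (-b - 3*p)/(-b + 6*p)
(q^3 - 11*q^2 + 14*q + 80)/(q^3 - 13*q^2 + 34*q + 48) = (q^2 - 3*q - 10)/(q^2 - 5*q - 6)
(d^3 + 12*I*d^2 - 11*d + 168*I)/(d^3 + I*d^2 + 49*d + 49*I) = (d^2 + 5*I*d + 24)/(d^2 - 6*I*d + 7)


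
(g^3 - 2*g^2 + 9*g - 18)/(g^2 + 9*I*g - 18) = (g^2 - g*(2 + 3*I) + 6*I)/(g + 6*I)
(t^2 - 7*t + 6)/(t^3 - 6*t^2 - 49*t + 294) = (t - 1)/(t^2 - 49)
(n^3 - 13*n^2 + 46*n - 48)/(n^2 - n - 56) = (n^2 - 5*n + 6)/(n + 7)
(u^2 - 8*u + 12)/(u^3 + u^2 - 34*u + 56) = (u - 6)/(u^2 + 3*u - 28)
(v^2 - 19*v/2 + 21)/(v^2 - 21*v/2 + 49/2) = (v - 6)/(v - 7)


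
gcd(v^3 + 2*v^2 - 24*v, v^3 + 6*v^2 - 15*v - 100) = v - 4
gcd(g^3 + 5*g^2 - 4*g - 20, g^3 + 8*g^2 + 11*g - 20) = g + 5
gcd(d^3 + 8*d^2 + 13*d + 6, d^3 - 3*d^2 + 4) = d + 1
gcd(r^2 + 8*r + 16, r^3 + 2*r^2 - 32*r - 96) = r^2 + 8*r + 16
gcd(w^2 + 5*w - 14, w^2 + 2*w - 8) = w - 2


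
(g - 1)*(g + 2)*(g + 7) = g^3 + 8*g^2 + 5*g - 14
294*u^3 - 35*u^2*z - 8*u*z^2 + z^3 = (-7*u + z)^2*(6*u + z)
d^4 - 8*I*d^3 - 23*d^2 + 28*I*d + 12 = (d - 3*I)*(d - 2*I)^2*(d - I)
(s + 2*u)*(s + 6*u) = s^2 + 8*s*u + 12*u^2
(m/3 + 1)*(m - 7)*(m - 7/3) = m^3/3 - 19*m^2/9 - 35*m/9 + 49/3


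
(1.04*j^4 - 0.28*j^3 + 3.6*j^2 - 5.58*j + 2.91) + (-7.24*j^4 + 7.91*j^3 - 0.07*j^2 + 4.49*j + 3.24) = -6.2*j^4 + 7.63*j^3 + 3.53*j^2 - 1.09*j + 6.15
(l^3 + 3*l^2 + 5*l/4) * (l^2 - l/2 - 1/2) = l^5 + 5*l^4/2 - 3*l^3/4 - 17*l^2/8 - 5*l/8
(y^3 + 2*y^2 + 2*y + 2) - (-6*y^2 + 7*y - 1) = y^3 + 8*y^2 - 5*y + 3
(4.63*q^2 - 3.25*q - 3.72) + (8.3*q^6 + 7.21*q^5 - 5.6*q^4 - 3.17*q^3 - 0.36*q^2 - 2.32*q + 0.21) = 8.3*q^6 + 7.21*q^5 - 5.6*q^4 - 3.17*q^3 + 4.27*q^2 - 5.57*q - 3.51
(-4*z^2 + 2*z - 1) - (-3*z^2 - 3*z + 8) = -z^2 + 5*z - 9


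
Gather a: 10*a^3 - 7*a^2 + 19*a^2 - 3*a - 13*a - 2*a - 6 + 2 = 10*a^3 + 12*a^2 - 18*a - 4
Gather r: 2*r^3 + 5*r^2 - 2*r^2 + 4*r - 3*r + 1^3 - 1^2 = 2*r^3 + 3*r^2 + r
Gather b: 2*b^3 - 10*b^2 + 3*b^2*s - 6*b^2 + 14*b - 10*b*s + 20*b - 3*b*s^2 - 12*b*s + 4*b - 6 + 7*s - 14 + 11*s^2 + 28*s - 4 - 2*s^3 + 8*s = 2*b^3 + b^2*(3*s - 16) + b*(-3*s^2 - 22*s + 38) - 2*s^3 + 11*s^2 + 43*s - 24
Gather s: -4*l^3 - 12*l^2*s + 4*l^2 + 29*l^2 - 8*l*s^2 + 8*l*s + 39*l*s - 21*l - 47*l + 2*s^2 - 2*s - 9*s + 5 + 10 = -4*l^3 + 33*l^2 - 68*l + s^2*(2 - 8*l) + s*(-12*l^2 + 47*l - 11) + 15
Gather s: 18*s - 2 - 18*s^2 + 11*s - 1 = -18*s^2 + 29*s - 3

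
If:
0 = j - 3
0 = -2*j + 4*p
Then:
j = 3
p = 3/2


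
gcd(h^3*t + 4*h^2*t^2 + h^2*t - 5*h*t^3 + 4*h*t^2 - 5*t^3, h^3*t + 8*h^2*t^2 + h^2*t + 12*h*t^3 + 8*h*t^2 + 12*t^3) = h*t + t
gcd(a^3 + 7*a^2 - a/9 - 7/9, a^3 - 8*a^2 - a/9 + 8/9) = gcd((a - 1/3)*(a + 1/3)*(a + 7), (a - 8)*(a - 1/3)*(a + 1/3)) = a^2 - 1/9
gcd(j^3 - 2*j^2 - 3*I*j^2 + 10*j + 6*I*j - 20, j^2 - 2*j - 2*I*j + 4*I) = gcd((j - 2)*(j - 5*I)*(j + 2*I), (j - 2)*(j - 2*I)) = j - 2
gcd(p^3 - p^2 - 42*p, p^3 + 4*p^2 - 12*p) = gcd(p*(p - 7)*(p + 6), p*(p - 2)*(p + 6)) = p^2 + 6*p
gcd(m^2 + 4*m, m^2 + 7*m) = m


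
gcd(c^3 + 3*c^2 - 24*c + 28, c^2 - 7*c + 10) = c - 2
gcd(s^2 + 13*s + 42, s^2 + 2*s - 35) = s + 7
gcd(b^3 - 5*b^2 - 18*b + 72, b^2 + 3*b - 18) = b - 3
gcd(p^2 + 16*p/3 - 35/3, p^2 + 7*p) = p + 7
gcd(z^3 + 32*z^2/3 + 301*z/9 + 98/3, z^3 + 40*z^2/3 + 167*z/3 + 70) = z^2 + 25*z/3 + 14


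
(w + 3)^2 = w^2 + 6*w + 9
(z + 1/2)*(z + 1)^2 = z^3 + 5*z^2/2 + 2*z + 1/2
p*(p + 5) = p^2 + 5*p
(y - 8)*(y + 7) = y^2 - y - 56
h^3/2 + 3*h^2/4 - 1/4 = (h/2 + 1/2)*(h - 1/2)*(h + 1)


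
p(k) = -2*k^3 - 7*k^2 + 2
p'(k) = -6*k^2 - 14*k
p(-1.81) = -9.07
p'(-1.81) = 5.68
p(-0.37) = 1.14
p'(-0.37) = 4.36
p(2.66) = -85.17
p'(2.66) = -79.69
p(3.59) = -180.75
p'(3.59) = -127.59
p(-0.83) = -1.68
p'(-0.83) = 7.49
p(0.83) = -3.97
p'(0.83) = -15.75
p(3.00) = -115.00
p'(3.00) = -96.00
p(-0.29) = 1.46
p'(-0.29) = 3.56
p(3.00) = -115.00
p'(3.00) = -96.00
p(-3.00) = -7.00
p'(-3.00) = -12.00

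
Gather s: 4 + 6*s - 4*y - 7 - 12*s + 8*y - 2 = -6*s + 4*y - 5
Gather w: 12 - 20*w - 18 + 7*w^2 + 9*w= 7*w^2 - 11*w - 6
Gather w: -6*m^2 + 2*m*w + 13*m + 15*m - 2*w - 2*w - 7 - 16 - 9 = -6*m^2 + 28*m + w*(2*m - 4) - 32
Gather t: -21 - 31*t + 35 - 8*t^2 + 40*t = -8*t^2 + 9*t + 14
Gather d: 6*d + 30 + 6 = 6*d + 36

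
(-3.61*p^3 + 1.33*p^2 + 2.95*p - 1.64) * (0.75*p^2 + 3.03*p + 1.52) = -2.7075*p^5 - 9.9408*p^4 + 0.7552*p^3 + 9.7301*p^2 - 0.485199999999999*p - 2.4928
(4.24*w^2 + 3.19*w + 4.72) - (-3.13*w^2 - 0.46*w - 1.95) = 7.37*w^2 + 3.65*w + 6.67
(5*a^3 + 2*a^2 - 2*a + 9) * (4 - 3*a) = -15*a^4 + 14*a^3 + 14*a^2 - 35*a + 36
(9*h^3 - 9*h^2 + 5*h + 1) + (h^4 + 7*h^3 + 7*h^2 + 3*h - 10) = h^4 + 16*h^3 - 2*h^2 + 8*h - 9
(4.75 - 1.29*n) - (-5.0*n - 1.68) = 3.71*n + 6.43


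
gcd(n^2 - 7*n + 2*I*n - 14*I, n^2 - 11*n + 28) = n - 7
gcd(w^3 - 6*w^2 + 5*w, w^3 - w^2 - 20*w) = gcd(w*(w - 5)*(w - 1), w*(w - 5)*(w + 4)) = w^2 - 5*w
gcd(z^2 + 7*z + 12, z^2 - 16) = z + 4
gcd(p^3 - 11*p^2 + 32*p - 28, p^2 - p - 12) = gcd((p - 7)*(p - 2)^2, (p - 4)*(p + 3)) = 1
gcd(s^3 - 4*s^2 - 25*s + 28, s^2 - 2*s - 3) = 1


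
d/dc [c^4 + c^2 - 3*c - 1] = 4*c^3 + 2*c - 3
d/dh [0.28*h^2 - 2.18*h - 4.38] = 0.56*h - 2.18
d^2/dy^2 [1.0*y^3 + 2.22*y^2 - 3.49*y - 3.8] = 6.0*y + 4.44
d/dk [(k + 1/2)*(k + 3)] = 2*k + 7/2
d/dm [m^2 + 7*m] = 2*m + 7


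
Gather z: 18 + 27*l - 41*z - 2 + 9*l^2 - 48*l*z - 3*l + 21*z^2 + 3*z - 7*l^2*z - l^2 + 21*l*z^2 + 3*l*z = 8*l^2 + 24*l + z^2*(21*l + 21) + z*(-7*l^2 - 45*l - 38) + 16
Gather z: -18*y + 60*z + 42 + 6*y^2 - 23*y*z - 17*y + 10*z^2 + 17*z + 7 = 6*y^2 - 35*y + 10*z^2 + z*(77 - 23*y) + 49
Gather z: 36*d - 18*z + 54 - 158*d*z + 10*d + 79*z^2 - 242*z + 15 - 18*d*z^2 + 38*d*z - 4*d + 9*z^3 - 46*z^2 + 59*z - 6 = 42*d + 9*z^3 + z^2*(33 - 18*d) + z*(-120*d - 201) + 63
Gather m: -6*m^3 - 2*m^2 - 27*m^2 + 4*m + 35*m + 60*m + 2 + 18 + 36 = -6*m^3 - 29*m^2 + 99*m + 56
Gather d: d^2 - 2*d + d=d^2 - d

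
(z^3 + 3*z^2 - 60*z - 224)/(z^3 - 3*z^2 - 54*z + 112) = (z + 4)/(z - 2)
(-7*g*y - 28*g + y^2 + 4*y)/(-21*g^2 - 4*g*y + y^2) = (y + 4)/(3*g + y)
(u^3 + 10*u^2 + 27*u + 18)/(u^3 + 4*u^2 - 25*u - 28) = (u^2 + 9*u + 18)/(u^2 + 3*u - 28)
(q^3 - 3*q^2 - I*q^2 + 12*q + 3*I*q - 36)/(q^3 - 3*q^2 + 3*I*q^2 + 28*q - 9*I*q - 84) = (q + 3*I)/(q + 7*I)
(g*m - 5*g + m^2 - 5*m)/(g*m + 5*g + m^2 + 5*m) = (m - 5)/(m + 5)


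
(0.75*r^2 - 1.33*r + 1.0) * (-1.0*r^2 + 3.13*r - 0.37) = -0.75*r^4 + 3.6775*r^3 - 5.4404*r^2 + 3.6221*r - 0.37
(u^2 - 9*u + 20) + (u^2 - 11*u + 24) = 2*u^2 - 20*u + 44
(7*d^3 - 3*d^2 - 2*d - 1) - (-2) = 7*d^3 - 3*d^2 - 2*d + 1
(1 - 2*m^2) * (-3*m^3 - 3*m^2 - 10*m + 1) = 6*m^5 + 6*m^4 + 17*m^3 - 5*m^2 - 10*m + 1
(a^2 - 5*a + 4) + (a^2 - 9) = 2*a^2 - 5*a - 5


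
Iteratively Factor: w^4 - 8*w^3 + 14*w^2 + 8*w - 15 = (w + 1)*(w^3 - 9*w^2 + 23*w - 15) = (w - 3)*(w + 1)*(w^2 - 6*w + 5) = (w - 3)*(w - 1)*(w + 1)*(w - 5)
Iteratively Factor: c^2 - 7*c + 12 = (c - 4)*(c - 3)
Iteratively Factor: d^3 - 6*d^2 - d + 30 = (d - 5)*(d^2 - d - 6) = (d - 5)*(d - 3)*(d + 2)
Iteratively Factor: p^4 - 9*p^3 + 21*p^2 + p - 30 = (p + 1)*(p^3 - 10*p^2 + 31*p - 30) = (p - 5)*(p + 1)*(p^2 - 5*p + 6) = (p - 5)*(p - 3)*(p + 1)*(p - 2)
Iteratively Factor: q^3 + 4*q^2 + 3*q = (q)*(q^2 + 4*q + 3) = q*(q + 3)*(q + 1)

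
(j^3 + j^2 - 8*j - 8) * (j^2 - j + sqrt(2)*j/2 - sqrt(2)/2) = j^5 + sqrt(2)*j^4/2 - 9*j^3 - 9*sqrt(2)*j^2/2 + 8*j + 4*sqrt(2)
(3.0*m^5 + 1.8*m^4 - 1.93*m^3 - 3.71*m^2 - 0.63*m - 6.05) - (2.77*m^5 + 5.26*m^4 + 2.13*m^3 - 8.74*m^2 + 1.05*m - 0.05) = 0.23*m^5 - 3.46*m^4 - 4.06*m^3 + 5.03*m^2 - 1.68*m - 6.0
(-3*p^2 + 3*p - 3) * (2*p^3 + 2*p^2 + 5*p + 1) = -6*p^5 - 15*p^3 + 6*p^2 - 12*p - 3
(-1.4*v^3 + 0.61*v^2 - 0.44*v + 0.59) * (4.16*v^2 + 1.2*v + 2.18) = -5.824*v^5 + 0.8576*v^4 - 4.1504*v^3 + 3.2562*v^2 - 0.2512*v + 1.2862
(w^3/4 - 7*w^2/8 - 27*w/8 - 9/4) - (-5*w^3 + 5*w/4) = 21*w^3/4 - 7*w^2/8 - 37*w/8 - 9/4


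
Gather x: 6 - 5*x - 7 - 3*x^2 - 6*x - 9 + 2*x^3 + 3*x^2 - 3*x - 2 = 2*x^3 - 14*x - 12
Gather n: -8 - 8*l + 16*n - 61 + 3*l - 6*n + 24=-5*l + 10*n - 45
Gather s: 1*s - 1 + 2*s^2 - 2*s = 2*s^2 - s - 1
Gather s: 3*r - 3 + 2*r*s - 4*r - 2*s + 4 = -r + s*(2*r - 2) + 1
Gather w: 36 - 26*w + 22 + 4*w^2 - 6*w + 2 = 4*w^2 - 32*w + 60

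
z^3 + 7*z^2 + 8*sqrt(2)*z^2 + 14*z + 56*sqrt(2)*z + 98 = (z + 7)*(z + sqrt(2))*(z + 7*sqrt(2))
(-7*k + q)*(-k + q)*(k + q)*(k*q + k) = 7*k^4*q + 7*k^4 - k^3*q^2 - k^3*q - 7*k^2*q^3 - 7*k^2*q^2 + k*q^4 + k*q^3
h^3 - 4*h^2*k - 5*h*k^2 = h*(h - 5*k)*(h + k)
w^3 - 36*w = w*(w - 6)*(w + 6)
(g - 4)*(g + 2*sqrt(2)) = g^2 - 4*g + 2*sqrt(2)*g - 8*sqrt(2)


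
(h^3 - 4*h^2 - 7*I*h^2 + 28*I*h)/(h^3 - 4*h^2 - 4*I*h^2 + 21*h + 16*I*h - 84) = h/(h + 3*I)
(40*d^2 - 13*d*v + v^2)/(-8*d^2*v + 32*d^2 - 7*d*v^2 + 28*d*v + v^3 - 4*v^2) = (-5*d + v)/(d*v - 4*d + v^2 - 4*v)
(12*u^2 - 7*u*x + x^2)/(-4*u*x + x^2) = (-3*u + x)/x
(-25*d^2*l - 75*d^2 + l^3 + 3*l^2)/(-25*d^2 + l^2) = l + 3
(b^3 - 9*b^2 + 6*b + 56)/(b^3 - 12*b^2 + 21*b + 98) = (b - 4)/(b - 7)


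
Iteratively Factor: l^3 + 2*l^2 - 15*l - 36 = (l + 3)*(l^2 - l - 12) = (l + 3)^2*(l - 4)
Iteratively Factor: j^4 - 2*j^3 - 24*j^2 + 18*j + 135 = (j - 5)*(j^3 + 3*j^2 - 9*j - 27) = (j - 5)*(j + 3)*(j^2 - 9) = (j - 5)*(j + 3)^2*(j - 3)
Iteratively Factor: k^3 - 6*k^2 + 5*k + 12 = (k - 4)*(k^2 - 2*k - 3) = (k - 4)*(k - 3)*(k + 1)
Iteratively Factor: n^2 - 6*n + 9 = (n - 3)*(n - 3)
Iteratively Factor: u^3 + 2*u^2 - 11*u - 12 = (u - 3)*(u^2 + 5*u + 4) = (u - 3)*(u + 1)*(u + 4)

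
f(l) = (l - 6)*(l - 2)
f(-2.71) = 41.02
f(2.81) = -2.58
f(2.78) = -2.51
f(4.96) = -3.08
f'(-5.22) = -18.44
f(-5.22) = 81.01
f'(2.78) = -2.44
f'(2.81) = -2.38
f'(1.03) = -5.94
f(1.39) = 2.81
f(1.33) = 3.13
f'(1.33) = -5.34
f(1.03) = 4.82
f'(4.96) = 1.92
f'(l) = 2*l - 8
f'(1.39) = -5.22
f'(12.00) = 16.00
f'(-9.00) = -26.00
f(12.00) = 60.00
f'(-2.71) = -13.42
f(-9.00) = 165.00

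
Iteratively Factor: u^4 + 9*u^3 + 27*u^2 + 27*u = (u + 3)*(u^3 + 6*u^2 + 9*u) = u*(u + 3)*(u^2 + 6*u + 9) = u*(u + 3)^2*(u + 3)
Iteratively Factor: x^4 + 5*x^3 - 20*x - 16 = (x - 2)*(x^3 + 7*x^2 + 14*x + 8) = (x - 2)*(x + 1)*(x^2 + 6*x + 8) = (x - 2)*(x + 1)*(x + 2)*(x + 4)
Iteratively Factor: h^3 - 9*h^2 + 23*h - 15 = (h - 5)*(h^2 - 4*h + 3) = (h - 5)*(h - 3)*(h - 1)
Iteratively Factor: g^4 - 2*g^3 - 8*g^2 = (g + 2)*(g^3 - 4*g^2) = g*(g + 2)*(g^2 - 4*g) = g^2*(g + 2)*(g - 4)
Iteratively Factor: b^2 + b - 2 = (b - 1)*(b + 2)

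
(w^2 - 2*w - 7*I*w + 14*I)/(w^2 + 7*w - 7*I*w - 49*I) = (w - 2)/(w + 7)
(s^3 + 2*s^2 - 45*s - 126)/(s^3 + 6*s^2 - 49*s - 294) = (s + 3)/(s + 7)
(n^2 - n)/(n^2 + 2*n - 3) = n/(n + 3)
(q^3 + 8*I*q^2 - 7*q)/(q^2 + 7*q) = (q^2 + 8*I*q - 7)/(q + 7)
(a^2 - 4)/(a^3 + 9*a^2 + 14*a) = (a - 2)/(a*(a + 7))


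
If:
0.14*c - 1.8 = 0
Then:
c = 12.86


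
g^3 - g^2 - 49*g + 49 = (g - 7)*(g - 1)*(g + 7)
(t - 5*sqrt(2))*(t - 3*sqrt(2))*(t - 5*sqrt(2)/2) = t^3 - 21*sqrt(2)*t^2/2 + 70*t - 75*sqrt(2)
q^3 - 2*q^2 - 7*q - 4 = (q - 4)*(q + 1)^2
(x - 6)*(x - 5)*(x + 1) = x^3 - 10*x^2 + 19*x + 30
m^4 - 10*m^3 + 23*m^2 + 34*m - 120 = (m - 5)*(m - 4)*(m - 3)*(m + 2)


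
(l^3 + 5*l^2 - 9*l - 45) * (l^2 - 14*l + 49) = l^5 - 9*l^4 - 30*l^3 + 326*l^2 + 189*l - 2205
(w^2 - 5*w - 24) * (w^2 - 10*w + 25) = w^4 - 15*w^3 + 51*w^2 + 115*w - 600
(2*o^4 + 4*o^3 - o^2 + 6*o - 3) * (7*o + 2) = 14*o^5 + 32*o^4 + o^3 + 40*o^2 - 9*o - 6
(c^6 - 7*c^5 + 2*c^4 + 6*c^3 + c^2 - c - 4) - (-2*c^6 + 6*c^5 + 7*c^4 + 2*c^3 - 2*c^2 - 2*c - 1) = 3*c^6 - 13*c^5 - 5*c^4 + 4*c^3 + 3*c^2 + c - 3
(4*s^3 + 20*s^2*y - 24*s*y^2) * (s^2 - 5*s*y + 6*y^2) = 4*s^5 - 100*s^3*y^2 + 240*s^2*y^3 - 144*s*y^4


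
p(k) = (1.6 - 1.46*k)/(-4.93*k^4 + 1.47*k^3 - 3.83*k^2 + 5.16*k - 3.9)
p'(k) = (1.6 - 1.46*k)*(19.72*k^3 - 4.41*k^2 + 7.66*k - 5.16)/(-4.93*k^4 + 1.47*k^3 - 3.83*k^2 + 5.16*k - 3.9)^2 - 1.46/(-4.93*k^4 + 1.47*k^3 - 3.83*k^2 + 5.16*k - 3.9) = (-21.5934*k^4 + 35.8444*k^3 - 12.6478*k^2 + 12.256*k - 2.562)/(24.3049*k^8 - 14.4942*k^7 + 39.9247*k^6 - 62.1378*k^5 + 68.2933*k^4 - 50.9916*k^3 + 56.4996*k^2 - 40.248*k + 15.21)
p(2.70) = 0.01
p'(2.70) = -0.01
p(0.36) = -0.42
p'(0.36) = 0.23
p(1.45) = 0.02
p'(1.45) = 0.01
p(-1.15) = -0.13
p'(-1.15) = -0.19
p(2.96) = 0.01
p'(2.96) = -0.01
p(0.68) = -0.22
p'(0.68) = 0.87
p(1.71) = 0.02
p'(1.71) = -0.01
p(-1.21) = -0.12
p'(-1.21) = -0.17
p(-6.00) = -0.00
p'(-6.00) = -0.00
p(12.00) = 0.00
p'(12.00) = -0.00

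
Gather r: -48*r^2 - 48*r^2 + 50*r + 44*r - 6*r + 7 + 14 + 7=-96*r^2 + 88*r + 28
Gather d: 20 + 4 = 24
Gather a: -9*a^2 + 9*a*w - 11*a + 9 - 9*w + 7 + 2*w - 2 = -9*a^2 + a*(9*w - 11) - 7*w + 14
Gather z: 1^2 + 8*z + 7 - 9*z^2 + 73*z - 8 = -9*z^2 + 81*z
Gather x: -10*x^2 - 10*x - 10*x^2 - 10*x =-20*x^2 - 20*x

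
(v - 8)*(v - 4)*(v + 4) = v^3 - 8*v^2 - 16*v + 128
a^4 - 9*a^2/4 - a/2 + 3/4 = (a - 3/2)*(a - 1/2)*(a + 1)^2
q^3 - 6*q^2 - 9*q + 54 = (q - 6)*(q - 3)*(q + 3)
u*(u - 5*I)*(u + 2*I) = u^3 - 3*I*u^2 + 10*u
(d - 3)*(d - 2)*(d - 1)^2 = d^4 - 7*d^3 + 17*d^2 - 17*d + 6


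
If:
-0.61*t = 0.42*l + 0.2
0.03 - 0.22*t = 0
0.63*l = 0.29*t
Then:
No Solution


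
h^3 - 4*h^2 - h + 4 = (h - 4)*(h - 1)*(h + 1)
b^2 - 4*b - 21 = (b - 7)*(b + 3)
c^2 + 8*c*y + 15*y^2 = (c + 3*y)*(c + 5*y)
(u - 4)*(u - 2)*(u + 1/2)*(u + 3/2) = u^4 - 4*u^3 - 13*u^2/4 + 23*u/2 + 6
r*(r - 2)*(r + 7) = r^3 + 5*r^2 - 14*r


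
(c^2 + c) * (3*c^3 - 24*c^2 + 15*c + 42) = 3*c^5 - 21*c^4 - 9*c^3 + 57*c^2 + 42*c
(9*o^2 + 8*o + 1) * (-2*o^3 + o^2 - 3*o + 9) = -18*o^5 - 7*o^4 - 21*o^3 + 58*o^2 + 69*o + 9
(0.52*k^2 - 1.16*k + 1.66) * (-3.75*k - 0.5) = -1.95*k^3 + 4.09*k^2 - 5.645*k - 0.83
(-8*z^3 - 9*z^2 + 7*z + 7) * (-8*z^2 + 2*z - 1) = 64*z^5 + 56*z^4 - 66*z^3 - 33*z^2 + 7*z - 7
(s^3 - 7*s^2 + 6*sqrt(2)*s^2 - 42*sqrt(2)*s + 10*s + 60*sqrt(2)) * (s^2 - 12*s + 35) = s^5 - 19*s^4 + 6*sqrt(2)*s^4 - 114*sqrt(2)*s^3 + 129*s^3 - 365*s^2 + 774*sqrt(2)*s^2 - 2190*sqrt(2)*s + 350*s + 2100*sqrt(2)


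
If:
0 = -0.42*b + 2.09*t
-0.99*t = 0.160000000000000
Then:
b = -0.80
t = -0.16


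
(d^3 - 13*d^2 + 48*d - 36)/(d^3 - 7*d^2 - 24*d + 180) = (d - 1)/(d + 5)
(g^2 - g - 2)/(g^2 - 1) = (g - 2)/(g - 1)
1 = 1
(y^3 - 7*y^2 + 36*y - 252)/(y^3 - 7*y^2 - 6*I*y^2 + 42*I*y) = (y + 6*I)/y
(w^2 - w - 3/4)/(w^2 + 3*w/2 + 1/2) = (w - 3/2)/(w + 1)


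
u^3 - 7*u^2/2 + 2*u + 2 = (u - 2)^2*(u + 1/2)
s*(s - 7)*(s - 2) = s^3 - 9*s^2 + 14*s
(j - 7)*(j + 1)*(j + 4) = j^3 - 2*j^2 - 31*j - 28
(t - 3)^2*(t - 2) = t^3 - 8*t^2 + 21*t - 18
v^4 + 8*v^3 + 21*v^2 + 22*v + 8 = (v + 1)^2*(v + 2)*(v + 4)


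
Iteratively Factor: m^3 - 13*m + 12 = (m - 1)*(m^2 + m - 12) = (m - 3)*(m - 1)*(m + 4)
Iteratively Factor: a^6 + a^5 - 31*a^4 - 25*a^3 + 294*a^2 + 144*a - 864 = (a + 3)*(a^5 - 2*a^4 - 25*a^3 + 50*a^2 + 144*a - 288) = (a + 3)*(a + 4)*(a^4 - 6*a^3 - a^2 + 54*a - 72) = (a - 2)*(a + 3)*(a + 4)*(a^3 - 4*a^2 - 9*a + 36) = (a - 4)*(a - 2)*(a + 3)*(a + 4)*(a^2 - 9) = (a - 4)*(a - 2)*(a + 3)^2*(a + 4)*(a - 3)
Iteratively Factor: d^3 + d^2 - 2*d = (d - 1)*(d^2 + 2*d) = d*(d - 1)*(d + 2)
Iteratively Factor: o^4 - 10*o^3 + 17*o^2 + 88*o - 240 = (o - 4)*(o^3 - 6*o^2 - 7*o + 60) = (o - 5)*(o - 4)*(o^2 - o - 12) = (o - 5)*(o - 4)*(o + 3)*(o - 4)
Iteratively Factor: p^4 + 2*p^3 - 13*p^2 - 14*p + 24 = (p - 1)*(p^3 + 3*p^2 - 10*p - 24) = (p - 3)*(p - 1)*(p^2 + 6*p + 8) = (p - 3)*(p - 1)*(p + 2)*(p + 4)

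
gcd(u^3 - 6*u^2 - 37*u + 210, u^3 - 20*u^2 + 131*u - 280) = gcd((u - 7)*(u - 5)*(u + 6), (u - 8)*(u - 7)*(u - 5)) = u^2 - 12*u + 35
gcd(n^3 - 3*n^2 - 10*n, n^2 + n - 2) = n + 2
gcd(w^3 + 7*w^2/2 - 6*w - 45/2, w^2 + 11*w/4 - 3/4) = w + 3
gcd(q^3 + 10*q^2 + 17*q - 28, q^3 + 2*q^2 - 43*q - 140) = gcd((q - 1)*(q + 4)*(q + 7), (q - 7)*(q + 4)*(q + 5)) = q + 4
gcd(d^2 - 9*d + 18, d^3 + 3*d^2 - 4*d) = 1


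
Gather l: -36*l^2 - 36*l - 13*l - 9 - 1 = -36*l^2 - 49*l - 10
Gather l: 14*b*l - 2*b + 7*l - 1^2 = -2*b + l*(14*b + 7) - 1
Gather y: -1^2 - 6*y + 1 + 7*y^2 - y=7*y^2 - 7*y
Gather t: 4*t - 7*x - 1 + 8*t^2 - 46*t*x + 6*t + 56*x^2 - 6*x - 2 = 8*t^2 + t*(10 - 46*x) + 56*x^2 - 13*x - 3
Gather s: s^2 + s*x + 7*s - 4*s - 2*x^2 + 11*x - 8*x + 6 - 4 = s^2 + s*(x + 3) - 2*x^2 + 3*x + 2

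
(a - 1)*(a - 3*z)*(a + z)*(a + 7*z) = a^4 + 5*a^3*z - a^3 - 17*a^2*z^2 - 5*a^2*z - 21*a*z^3 + 17*a*z^2 + 21*z^3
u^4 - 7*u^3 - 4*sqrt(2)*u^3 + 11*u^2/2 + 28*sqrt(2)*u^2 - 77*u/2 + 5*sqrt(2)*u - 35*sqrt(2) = (u - 7)*(u - 5*sqrt(2)/2)*(u - 2*sqrt(2))*(u + sqrt(2)/2)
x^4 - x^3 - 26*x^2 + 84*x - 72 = (x - 3)*(x - 2)^2*(x + 6)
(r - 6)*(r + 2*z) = r^2 + 2*r*z - 6*r - 12*z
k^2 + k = k*(k + 1)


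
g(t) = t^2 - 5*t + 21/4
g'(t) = 2*t - 5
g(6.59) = 15.73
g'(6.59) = 8.18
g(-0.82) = 10.02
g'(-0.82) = -6.64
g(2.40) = -0.99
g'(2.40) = -0.20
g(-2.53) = 24.30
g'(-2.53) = -10.06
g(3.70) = 0.44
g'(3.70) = 2.40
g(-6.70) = 83.64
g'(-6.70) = -18.40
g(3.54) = 0.08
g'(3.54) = 2.08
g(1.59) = -0.17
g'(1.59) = -1.82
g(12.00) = 89.25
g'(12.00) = 19.00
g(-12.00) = 209.25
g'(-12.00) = -29.00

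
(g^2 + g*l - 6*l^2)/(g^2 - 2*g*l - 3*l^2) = (-g^2 - g*l + 6*l^2)/(-g^2 + 2*g*l + 3*l^2)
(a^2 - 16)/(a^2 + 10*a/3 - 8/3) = 3*(a - 4)/(3*a - 2)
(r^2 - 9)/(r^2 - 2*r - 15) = (r - 3)/(r - 5)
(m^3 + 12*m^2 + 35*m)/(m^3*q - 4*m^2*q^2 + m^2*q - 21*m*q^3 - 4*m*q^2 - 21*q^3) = m*(-m^2 - 12*m - 35)/(q*(-m^3 + 4*m^2*q - m^2 + 21*m*q^2 + 4*m*q + 21*q^2))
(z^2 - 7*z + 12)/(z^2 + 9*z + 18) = (z^2 - 7*z + 12)/(z^2 + 9*z + 18)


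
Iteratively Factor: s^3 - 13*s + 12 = (s - 1)*(s^2 + s - 12) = (s - 3)*(s - 1)*(s + 4)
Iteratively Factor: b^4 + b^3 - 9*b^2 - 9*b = (b + 3)*(b^3 - 2*b^2 - 3*b) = (b + 1)*(b + 3)*(b^2 - 3*b) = (b - 3)*(b + 1)*(b + 3)*(b)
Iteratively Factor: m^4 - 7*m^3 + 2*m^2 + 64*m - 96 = (m + 3)*(m^3 - 10*m^2 + 32*m - 32) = (m - 2)*(m + 3)*(m^2 - 8*m + 16) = (m - 4)*(m - 2)*(m + 3)*(m - 4)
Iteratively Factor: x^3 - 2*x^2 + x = (x)*(x^2 - 2*x + 1) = x*(x - 1)*(x - 1)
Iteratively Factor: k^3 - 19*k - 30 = (k + 3)*(k^2 - 3*k - 10) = (k + 2)*(k + 3)*(k - 5)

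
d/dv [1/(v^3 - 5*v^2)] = (10 - 3*v)/(v^3*(v - 5)^2)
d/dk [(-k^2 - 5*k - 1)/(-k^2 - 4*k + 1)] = (-k^2 - 4*k - 9)/(k^4 + 8*k^3 + 14*k^2 - 8*k + 1)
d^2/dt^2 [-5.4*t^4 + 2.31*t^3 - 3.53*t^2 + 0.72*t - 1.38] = -64.8*t^2 + 13.86*t - 7.06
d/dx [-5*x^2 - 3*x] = -10*x - 3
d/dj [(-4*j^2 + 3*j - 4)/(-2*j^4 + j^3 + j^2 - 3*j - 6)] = ((8*j - 3)*(2*j^4 - j^3 - j^2 + 3*j + 6) - (4*j^2 - 3*j + 4)*(8*j^3 - 3*j^2 - 2*j + 3))/(2*j^4 - j^3 - j^2 + 3*j + 6)^2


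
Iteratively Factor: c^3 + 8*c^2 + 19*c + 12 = (c + 3)*(c^2 + 5*c + 4) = (c + 3)*(c + 4)*(c + 1)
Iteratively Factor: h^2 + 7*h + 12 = (h + 4)*(h + 3)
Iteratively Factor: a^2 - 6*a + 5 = (a - 1)*(a - 5)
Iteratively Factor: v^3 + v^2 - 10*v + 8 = (v - 1)*(v^2 + 2*v - 8) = (v - 1)*(v + 4)*(v - 2)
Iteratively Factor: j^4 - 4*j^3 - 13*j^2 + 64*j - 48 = (j - 4)*(j^3 - 13*j + 12) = (j - 4)*(j - 1)*(j^2 + j - 12) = (j - 4)*(j - 3)*(j - 1)*(j + 4)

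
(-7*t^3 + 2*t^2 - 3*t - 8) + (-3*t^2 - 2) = -7*t^3 - t^2 - 3*t - 10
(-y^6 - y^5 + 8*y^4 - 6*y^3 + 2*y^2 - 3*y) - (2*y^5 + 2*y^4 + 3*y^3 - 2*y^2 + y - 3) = -y^6 - 3*y^5 + 6*y^4 - 9*y^3 + 4*y^2 - 4*y + 3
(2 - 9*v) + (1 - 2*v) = 3 - 11*v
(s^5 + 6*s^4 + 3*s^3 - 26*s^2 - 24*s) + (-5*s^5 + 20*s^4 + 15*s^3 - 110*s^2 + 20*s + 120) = -4*s^5 + 26*s^4 + 18*s^3 - 136*s^2 - 4*s + 120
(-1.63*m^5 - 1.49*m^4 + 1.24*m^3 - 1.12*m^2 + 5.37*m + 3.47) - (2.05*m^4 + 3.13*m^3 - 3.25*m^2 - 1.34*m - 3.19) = -1.63*m^5 - 3.54*m^4 - 1.89*m^3 + 2.13*m^2 + 6.71*m + 6.66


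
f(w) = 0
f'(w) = 0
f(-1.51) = 0.00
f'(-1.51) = 0.00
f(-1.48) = 0.00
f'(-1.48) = 0.00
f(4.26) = 0.00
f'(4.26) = 0.00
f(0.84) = 0.00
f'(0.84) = 0.00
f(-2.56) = 0.00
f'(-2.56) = 0.00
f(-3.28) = 0.00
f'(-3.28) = 0.00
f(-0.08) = 0.00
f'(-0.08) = 0.00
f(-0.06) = 0.00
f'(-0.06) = 0.00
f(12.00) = 0.00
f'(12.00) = 0.00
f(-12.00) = 0.00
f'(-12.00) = 0.00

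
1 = 1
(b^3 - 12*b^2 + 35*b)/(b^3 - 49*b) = (b - 5)/(b + 7)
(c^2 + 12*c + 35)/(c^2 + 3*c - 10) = (c + 7)/(c - 2)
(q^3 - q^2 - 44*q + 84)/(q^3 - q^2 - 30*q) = (q^2 + 5*q - 14)/(q*(q + 5))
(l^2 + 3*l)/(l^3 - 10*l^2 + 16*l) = (l + 3)/(l^2 - 10*l + 16)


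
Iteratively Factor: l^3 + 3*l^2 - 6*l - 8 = (l + 1)*(l^2 + 2*l - 8) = (l + 1)*(l + 4)*(l - 2)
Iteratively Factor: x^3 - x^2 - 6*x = (x - 3)*(x^2 + 2*x) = (x - 3)*(x + 2)*(x)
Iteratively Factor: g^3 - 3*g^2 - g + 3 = (g + 1)*(g^2 - 4*g + 3) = (g - 1)*(g + 1)*(g - 3)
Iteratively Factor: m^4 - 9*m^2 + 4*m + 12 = (m - 2)*(m^3 + 2*m^2 - 5*m - 6) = (m - 2)*(m + 1)*(m^2 + m - 6) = (m - 2)^2*(m + 1)*(m + 3)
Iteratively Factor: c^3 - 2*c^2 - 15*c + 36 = (c + 4)*(c^2 - 6*c + 9) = (c - 3)*(c + 4)*(c - 3)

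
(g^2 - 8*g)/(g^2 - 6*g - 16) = g/(g + 2)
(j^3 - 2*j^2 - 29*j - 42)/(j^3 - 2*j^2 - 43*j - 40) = (-j^3 + 2*j^2 + 29*j + 42)/(-j^3 + 2*j^2 + 43*j + 40)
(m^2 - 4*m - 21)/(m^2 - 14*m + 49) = (m + 3)/(m - 7)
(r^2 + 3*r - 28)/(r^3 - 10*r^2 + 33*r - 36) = (r + 7)/(r^2 - 6*r + 9)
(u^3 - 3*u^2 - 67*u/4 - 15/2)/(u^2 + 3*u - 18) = (4*u^3 - 12*u^2 - 67*u - 30)/(4*(u^2 + 3*u - 18))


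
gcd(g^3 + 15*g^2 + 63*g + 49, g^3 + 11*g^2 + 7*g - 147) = g^2 + 14*g + 49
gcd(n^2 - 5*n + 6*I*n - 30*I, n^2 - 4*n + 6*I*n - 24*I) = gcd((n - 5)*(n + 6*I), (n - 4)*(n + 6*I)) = n + 6*I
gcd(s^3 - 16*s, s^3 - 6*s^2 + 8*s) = s^2 - 4*s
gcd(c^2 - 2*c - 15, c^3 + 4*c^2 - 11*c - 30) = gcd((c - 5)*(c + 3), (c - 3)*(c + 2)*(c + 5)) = 1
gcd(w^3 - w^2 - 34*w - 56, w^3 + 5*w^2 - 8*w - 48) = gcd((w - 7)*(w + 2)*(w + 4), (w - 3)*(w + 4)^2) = w + 4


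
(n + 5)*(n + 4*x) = n^2 + 4*n*x + 5*n + 20*x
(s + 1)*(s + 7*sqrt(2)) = s^2 + s + 7*sqrt(2)*s + 7*sqrt(2)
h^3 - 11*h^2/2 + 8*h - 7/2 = (h - 7/2)*(h - 1)^2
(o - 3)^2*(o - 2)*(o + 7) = o^4 - o^3 - 35*o^2 + 129*o - 126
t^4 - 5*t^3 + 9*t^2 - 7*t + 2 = (t - 2)*(t - 1)^3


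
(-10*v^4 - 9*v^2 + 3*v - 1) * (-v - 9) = 10*v^5 + 90*v^4 + 9*v^3 + 78*v^2 - 26*v + 9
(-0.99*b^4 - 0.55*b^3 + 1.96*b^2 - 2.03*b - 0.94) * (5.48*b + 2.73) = -5.4252*b^5 - 5.7167*b^4 + 9.2393*b^3 - 5.7736*b^2 - 10.6931*b - 2.5662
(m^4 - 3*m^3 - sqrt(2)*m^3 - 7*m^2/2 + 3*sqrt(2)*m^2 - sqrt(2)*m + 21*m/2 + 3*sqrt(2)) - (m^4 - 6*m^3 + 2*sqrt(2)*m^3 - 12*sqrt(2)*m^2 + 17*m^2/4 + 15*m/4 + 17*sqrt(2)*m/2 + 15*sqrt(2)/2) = -3*sqrt(2)*m^3 + 3*m^3 - 31*m^2/4 + 15*sqrt(2)*m^2 - 19*sqrt(2)*m/2 + 27*m/4 - 9*sqrt(2)/2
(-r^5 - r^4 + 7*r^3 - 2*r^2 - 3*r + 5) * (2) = -2*r^5 - 2*r^4 + 14*r^3 - 4*r^2 - 6*r + 10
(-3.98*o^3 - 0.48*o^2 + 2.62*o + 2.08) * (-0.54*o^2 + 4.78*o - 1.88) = 2.1492*o^5 - 18.7652*o^4 + 3.7732*o^3 + 12.3028*o^2 + 5.0168*o - 3.9104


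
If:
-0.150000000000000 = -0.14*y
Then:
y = 1.07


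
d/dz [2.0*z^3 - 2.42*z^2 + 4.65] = z*(6.0*z - 4.84)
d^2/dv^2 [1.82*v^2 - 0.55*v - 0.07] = 3.64000000000000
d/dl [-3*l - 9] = -3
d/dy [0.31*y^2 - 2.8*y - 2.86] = 0.62*y - 2.8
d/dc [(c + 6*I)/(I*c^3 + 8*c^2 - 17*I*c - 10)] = 2*(I*c^3 - 5*c^2 + 48*I*c + 56)/(c^6 - 16*I*c^5 - 98*c^4 + 292*I*c^3 + 449*c^2 - 340*I*c - 100)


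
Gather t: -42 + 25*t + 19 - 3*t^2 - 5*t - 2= -3*t^2 + 20*t - 25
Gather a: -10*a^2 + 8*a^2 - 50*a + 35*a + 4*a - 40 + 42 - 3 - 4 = -2*a^2 - 11*a - 5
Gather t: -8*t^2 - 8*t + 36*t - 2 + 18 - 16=-8*t^2 + 28*t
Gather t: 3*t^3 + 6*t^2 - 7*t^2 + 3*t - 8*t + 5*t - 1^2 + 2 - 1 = 3*t^3 - t^2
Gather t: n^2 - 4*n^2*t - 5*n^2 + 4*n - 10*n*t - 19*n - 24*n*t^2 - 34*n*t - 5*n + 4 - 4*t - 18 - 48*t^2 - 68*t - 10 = -4*n^2 - 20*n + t^2*(-24*n - 48) + t*(-4*n^2 - 44*n - 72) - 24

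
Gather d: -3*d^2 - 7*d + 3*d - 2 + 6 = -3*d^2 - 4*d + 4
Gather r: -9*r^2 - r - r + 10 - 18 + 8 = -9*r^2 - 2*r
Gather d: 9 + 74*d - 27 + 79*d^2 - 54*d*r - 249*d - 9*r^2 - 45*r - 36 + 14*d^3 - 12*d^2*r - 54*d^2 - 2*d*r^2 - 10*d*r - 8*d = 14*d^3 + d^2*(25 - 12*r) + d*(-2*r^2 - 64*r - 183) - 9*r^2 - 45*r - 54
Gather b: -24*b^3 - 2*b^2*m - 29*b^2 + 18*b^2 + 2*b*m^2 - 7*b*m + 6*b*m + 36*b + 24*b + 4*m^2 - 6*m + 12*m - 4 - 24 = -24*b^3 + b^2*(-2*m - 11) + b*(2*m^2 - m + 60) + 4*m^2 + 6*m - 28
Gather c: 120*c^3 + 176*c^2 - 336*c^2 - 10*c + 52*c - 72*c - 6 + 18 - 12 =120*c^3 - 160*c^2 - 30*c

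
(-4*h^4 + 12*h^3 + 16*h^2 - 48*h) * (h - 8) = -4*h^5 + 44*h^4 - 80*h^3 - 176*h^2 + 384*h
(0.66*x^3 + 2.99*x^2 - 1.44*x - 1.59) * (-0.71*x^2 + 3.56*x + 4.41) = -0.4686*x^5 + 0.2267*x^4 + 14.5774*x^3 + 9.1884*x^2 - 12.0108*x - 7.0119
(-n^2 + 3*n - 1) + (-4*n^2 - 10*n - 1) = -5*n^2 - 7*n - 2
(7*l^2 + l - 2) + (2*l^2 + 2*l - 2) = 9*l^2 + 3*l - 4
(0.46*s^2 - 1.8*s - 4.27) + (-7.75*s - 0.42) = 0.46*s^2 - 9.55*s - 4.69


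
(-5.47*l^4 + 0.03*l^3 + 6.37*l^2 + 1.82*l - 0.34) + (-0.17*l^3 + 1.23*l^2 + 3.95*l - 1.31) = -5.47*l^4 - 0.14*l^3 + 7.6*l^2 + 5.77*l - 1.65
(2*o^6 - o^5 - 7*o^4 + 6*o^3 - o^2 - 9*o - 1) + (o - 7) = 2*o^6 - o^5 - 7*o^4 + 6*o^3 - o^2 - 8*o - 8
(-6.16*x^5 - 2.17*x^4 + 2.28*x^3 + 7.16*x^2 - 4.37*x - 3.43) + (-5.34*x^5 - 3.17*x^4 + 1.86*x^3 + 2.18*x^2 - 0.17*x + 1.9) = -11.5*x^5 - 5.34*x^4 + 4.14*x^3 + 9.34*x^2 - 4.54*x - 1.53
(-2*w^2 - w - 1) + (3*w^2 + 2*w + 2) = w^2 + w + 1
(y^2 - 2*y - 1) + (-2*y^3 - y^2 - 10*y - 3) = -2*y^3 - 12*y - 4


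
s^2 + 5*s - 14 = (s - 2)*(s + 7)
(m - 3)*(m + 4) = m^2 + m - 12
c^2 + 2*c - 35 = (c - 5)*(c + 7)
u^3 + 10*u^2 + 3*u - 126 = (u - 3)*(u + 6)*(u + 7)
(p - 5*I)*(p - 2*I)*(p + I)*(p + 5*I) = p^4 - I*p^3 + 27*p^2 - 25*I*p + 50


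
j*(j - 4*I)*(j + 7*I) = j^3 + 3*I*j^2 + 28*j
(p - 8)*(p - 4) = p^2 - 12*p + 32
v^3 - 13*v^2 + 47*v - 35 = (v - 7)*(v - 5)*(v - 1)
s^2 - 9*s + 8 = (s - 8)*(s - 1)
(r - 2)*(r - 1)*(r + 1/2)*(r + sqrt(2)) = r^4 - 5*r^3/2 + sqrt(2)*r^3 - 5*sqrt(2)*r^2/2 + r^2/2 + sqrt(2)*r/2 + r + sqrt(2)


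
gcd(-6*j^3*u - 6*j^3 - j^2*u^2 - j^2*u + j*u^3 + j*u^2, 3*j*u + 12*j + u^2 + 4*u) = 1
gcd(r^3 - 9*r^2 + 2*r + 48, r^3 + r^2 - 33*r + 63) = r - 3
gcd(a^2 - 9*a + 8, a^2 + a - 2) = a - 1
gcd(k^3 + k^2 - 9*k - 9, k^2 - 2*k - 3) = k^2 - 2*k - 3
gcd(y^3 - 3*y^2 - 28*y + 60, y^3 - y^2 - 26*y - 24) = y - 6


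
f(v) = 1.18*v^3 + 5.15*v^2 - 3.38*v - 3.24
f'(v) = 3.54*v^2 + 10.3*v - 3.38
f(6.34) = 483.05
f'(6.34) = 204.21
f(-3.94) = 17.85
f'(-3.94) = 10.99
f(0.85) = -1.67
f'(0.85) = 7.93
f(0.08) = -3.48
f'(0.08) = -2.53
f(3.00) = 64.83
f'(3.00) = 59.38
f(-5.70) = -35.18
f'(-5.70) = 52.92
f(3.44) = 94.11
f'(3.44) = 73.94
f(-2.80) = 20.70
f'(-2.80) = -4.47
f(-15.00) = -2776.29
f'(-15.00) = 638.62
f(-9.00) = -415.89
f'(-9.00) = 190.66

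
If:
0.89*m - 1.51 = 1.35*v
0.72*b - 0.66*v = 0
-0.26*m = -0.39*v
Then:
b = -92.28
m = -151.00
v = -100.67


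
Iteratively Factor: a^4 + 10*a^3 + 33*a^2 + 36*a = (a + 4)*(a^3 + 6*a^2 + 9*a) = (a + 3)*(a + 4)*(a^2 + 3*a) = (a + 3)^2*(a + 4)*(a)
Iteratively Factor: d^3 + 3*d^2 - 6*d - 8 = (d - 2)*(d^2 + 5*d + 4) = (d - 2)*(d + 4)*(d + 1)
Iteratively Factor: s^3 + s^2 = (s)*(s^2 + s) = s*(s + 1)*(s)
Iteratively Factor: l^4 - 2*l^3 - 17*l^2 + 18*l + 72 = (l - 3)*(l^3 + l^2 - 14*l - 24) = (l - 4)*(l - 3)*(l^2 + 5*l + 6) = (l - 4)*(l - 3)*(l + 3)*(l + 2)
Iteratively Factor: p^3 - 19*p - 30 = (p + 3)*(p^2 - 3*p - 10) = (p - 5)*(p + 3)*(p + 2)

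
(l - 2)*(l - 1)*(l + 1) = l^3 - 2*l^2 - l + 2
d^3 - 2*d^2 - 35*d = d*(d - 7)*(d + 5)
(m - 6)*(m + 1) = m^2 - 5*m - 6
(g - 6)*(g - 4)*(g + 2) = g^3 - 8*g^2 + 4*g + 48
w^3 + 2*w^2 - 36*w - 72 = (w - 6)*(w + 2)*(w + 6)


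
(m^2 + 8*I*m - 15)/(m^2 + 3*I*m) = (m + 5*I)/m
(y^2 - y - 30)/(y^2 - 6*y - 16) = (-y^2 + y + 30)/(-y^2 + 6*y + 16)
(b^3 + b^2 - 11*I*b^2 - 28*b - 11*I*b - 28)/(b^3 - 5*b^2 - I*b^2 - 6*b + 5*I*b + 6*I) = (b^2 - 11*I*b - 28)/(b^2 - b*(6 + I) + 6*I)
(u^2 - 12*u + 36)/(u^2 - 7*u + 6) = (u - 6)/(u - 1)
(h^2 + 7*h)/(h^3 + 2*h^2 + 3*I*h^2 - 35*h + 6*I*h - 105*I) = h/(h^2 + h*(-5 + 3*I) - 15*I)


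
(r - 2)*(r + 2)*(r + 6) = r^3 + 6*r^2 - 4*r - 24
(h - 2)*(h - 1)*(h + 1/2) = h^3 - 5*h^2/2 + h/2 + 1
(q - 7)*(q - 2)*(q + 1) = q^3 - 8*q^2 + 5*q + 14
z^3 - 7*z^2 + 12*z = z*(z - 4)*(z - 3)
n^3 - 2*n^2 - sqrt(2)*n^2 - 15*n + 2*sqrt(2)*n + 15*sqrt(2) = (n - 5)*(n + 3)*(n - sqrt(2))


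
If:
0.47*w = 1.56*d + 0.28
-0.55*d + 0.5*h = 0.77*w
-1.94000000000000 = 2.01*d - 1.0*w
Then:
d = 1.03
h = 7.30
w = 4.00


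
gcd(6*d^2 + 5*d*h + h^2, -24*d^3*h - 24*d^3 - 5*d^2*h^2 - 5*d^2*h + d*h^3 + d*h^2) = 3*d + h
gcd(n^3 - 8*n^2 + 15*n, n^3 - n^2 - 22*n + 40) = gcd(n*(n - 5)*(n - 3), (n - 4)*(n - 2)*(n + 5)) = 1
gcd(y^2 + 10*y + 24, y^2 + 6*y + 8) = y + 4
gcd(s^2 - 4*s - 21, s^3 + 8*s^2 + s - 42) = s + 3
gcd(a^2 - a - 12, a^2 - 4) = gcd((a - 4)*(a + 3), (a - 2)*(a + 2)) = 1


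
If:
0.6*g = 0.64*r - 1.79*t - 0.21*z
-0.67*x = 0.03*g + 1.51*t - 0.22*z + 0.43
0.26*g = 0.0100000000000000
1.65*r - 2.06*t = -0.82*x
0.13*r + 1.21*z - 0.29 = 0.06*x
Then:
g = 0.04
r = 2.25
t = 0.81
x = -2.51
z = -0.13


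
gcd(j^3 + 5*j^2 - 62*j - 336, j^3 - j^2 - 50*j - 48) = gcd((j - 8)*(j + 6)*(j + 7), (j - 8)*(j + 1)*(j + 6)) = j^2 - 2*j - 48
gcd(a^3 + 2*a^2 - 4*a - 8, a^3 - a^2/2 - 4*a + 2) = a^2 - 4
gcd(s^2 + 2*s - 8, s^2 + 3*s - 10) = s - 2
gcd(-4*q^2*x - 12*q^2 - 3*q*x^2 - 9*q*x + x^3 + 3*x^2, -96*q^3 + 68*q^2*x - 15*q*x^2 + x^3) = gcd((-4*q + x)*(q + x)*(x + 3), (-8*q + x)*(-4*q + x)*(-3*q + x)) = -4*q + x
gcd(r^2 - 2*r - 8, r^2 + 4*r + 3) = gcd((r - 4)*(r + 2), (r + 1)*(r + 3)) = 1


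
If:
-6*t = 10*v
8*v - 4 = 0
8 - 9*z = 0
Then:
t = -5/6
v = 1/2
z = 8/9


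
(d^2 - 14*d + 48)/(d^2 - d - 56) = (d - 6)/(d + 7)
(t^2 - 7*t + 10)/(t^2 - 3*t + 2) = (t - 5)/(t - 1)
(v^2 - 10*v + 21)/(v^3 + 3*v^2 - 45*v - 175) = (v - 3)/(v^2 + 10*v + 25)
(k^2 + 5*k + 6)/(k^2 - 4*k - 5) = (k^2 + 5*k + 6)/(k^2 - 4*k - 5)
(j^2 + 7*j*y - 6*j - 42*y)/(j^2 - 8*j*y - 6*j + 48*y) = (-j - 7*y)/(-j + 8*y)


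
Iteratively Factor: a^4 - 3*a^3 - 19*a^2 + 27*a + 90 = (a - 5)*(a^3 + 2*a^2 - 9*a - 18) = (a - 5)*(a + 2)*(a^2 - 9) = (a - 5)*(a + 2)*(a + 3)*(a - 3)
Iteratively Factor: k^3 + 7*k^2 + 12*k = (k + 4)*(k^2 + 3*k) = k*(k + 4)*(k + 3)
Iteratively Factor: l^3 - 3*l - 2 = (l + 1)*(l^2 - l - 2) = (l - 2)*(l + 1)*(l + 1)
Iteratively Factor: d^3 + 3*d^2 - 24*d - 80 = (d + 4)*(d^2 - d - 20) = (d + 4)^2*(d - 5)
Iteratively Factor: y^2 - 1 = (y + 1)*(y - 1)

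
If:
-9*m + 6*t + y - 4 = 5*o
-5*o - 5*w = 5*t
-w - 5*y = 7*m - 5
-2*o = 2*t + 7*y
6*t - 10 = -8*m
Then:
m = 643/992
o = -985/992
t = 199/248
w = 189/992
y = 27/496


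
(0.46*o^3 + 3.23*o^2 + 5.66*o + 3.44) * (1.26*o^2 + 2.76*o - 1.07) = 0.5796*o^5 + 5.3394*o^4 + 15.5542*o^3 + 16.4999*o^2 + 3.4382*o - 3.6808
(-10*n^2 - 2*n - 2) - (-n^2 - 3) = -9*n^2 - 2*n + 1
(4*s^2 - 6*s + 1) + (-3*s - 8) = 4*s^2 - 9*s - 7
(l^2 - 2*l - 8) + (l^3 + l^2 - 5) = l^3 + 2*l^2 - 2*l - 13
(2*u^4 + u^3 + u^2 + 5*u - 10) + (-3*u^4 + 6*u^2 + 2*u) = -u^4 + u^3 + 7*u^2 + 7*u - 10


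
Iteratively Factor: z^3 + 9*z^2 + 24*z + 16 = (z + 4)*(z^2 + 5*z + 4) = (z + 1)*(z + 4)*(z + 4)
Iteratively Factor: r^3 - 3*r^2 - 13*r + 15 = (r - 5)*(r^2 + 2*r - 3) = (r - 5)*(r + 3)*(r - 1)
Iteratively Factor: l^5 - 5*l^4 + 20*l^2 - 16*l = (l)*(l^4 - 5*l^3 + 20*l - 16) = l*(l - 4)*(l^3 - l^2 - 4*l + 4) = l*(l - 4)*(l + 2)*(l^2 - 3*l + 2) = l*(l - 4)*(l - 1)*(l + 2)*(l - 2)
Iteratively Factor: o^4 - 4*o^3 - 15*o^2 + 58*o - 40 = (o - 1)*(o^3 - 3*o^2 - 18*o + 40) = (o - 2)*(o - 1)*(o^2 - o - 20) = (o - 2)*(o - 1)*(o + 4)*(o - 5)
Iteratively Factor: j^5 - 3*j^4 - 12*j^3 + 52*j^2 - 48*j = (j - 2)*(j^4 - j^3 - 14*j^2 + 24*j) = j*(j - 2)*(j^3 - j^2 - 14*j + 24) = j*(j - 2)^2*(j^2 + j - 12) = j*(j - 3)*(j - 2)^2*(j + 4)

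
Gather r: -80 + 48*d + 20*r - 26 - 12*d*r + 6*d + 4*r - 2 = 54*d + r*(24 - 12*d) - 108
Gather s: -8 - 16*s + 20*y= -16*s + 20*y - 8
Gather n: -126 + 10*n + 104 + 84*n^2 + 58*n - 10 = 84*n^2 + 68*n - 32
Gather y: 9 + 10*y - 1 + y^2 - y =y^2 + 9*y + 8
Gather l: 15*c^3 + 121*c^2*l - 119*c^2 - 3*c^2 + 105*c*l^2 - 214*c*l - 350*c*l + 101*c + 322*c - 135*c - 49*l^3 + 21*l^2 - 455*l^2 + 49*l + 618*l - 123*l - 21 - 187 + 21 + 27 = 15*c^3 - 122*c^2 + 288*c - 49*l^3 + l^2*(105*c - 434) + l*(121*c^2 - 564*c + 544) - 160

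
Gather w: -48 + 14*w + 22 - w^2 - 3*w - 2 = -w^2 + 11*w - 28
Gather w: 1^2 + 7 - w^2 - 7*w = -w^2 - 7*w + 8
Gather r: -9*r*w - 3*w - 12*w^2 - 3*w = -9*r*w - 12*w^2 - 6*w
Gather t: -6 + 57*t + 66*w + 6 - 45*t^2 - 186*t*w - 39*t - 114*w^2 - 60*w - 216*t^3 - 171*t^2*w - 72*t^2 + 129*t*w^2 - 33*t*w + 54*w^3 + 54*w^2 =-216*t^3 + t^2*(-171*w - 117) + t*(129*w^2 - 219*w + 18) + 54*w^3 - 60*w^2 + 6*w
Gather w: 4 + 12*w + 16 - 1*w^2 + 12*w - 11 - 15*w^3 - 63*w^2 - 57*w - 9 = -15*w^3 - 64*w^2 - 33*w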